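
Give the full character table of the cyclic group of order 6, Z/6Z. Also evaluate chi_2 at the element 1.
Character table of Z/6Z (irreps indexed chi_0,...,chi_5 with chi_k(m) = zeta_6^(k*m), zeta_6 = exp(2*pi*i/6)):
  irrep \ class  {0} (size 1)  {1} (size 1)    {2} (size 1)    {3} (size 1)  {4} (size 1)    {5} (size 1)  
  chi_0          1             1               1               1             1               1             
  chi_1          1             exp(I*pi/3)     exp(2*I*pi/3)   -1            exp(-2*I*pi/3)  exp(-I*pi/3)  
  chi_2          1             exp(2*I*pi/3)   exp(-2*I*pi/3)  1             exp(2*I*pi/3)   exp(-2*I*pi/3)
  chi_3          1             -1              1               -1            1               -1            
  chi_4          1             exp(-2*I*pi/3)  exp(2*I*pi/3)   1             exp(-2*I*pi/3)  exp(2*I*pi/3) 
  chi_5          1             exp(-I*pi/3)    exp(-2*I*pi/3)  -1            exp(2*I*pi/3)   exp(I*pi/3)   

Spot check: chi_2(1) = zeta_6^(2*1) = zeta_6^2 = exp(2*I*pi/3).

Details: Z/6Z is abelian, so all 6 irreducible complex representations are 1-dimensional. They are given by chi_k(m) = zeta_6^(k*m) for k = 0,...,5. Row orthogonality: sum_m chi_k(m) conj(chi_l(m)) = 6 * [k = l].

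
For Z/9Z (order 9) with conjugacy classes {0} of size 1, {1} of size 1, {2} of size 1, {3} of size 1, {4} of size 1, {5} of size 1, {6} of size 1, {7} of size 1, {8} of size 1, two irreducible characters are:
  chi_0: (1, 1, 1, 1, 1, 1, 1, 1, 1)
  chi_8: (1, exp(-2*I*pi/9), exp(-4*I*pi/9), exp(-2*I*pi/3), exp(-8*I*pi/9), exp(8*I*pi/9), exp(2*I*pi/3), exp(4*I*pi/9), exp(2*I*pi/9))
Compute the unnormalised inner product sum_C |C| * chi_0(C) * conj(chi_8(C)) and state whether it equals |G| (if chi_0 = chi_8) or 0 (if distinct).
Sum = 0; so <chi_0, chi_8> = 0 (distinct irreducibles are orthogonal).

Compute term by term over conjugacy classes (|C| * chi_0(C) * conj(chi_8(C))):
  1*(1)*conj(1) + 1*(1)*conj(exp(-2*I*pi/9)) + 1*(1)*conj(exp(-4*I*pi/9)) + 1*(1)*conj(exp(-2*I*pi/3)) + 1*(1)*conj(exp(-8*I*pi/9)) + 1*(1)*conj(exp(8*I*pi/9)) + 1*(1)*conj(exp(2*I*pi/3)) + 1*(1)*conj(exp(4*I*pi/9)) + 1*(1)*conj(exp(2*I*pi/9))
  = (1) + (exp(2*I*pi/9)) + (exp(4*I*pi/9)) + (exp(2*I*pi/3)) + (exp(8*I*pi/9)) + (exp(-8*I*pi/9)) + (exp(-2*I*pi/3)) + (exp(-4*I*pi/9)) + (exp(-2*I*pi/9))
  = 0.
(Exp terms are combined using exp(i*s)*conj(exp(i*t)) = exp(i*(s-t)), and sums of them are collapsed using the identity that for every m > 1 the m distinct m-th roots of unity sum to 0, e.g. 1 + exp(2*I*pi/3) + exp(-2*I*pi/3) = 0.)
Dividing by |G| = 9 gives 0/9 = 0, matching the row-orthogonality relation <chi_0, chi_8> = [chi_0 = chi_8].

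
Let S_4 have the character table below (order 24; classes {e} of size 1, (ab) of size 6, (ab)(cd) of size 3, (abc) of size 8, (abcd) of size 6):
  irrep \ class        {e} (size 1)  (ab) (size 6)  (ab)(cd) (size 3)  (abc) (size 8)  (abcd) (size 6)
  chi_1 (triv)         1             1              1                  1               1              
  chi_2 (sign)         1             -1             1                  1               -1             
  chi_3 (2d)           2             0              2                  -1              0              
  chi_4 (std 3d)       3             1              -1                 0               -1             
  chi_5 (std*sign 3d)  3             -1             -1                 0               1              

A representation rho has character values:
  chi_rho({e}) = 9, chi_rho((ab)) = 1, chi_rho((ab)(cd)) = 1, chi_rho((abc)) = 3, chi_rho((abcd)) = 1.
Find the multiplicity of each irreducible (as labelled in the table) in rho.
Multiplicities: chi_1: 2, chi_2: 1, chi_3: 0, chi_4: 1, chi_5: 1.

Argument: Use <chi_rho, chi> = (1/|G|) sum_C |C| * chi_rho(C) * conj(chi(C)) with |G| = 24 for each irreducible chi in the table:
  <chi_rho, chi_1> = (1/24)[1*(9)*conj(1) + 6*(1)*conj(1) + 3*(1)*conj(1) + 8*(3)*conj(1) + 6*(1)*conj(1)]
      = (1/24)[(9) + (6) + (3) + (24) + (6)] = 48/24 = 2
  <chi_rho, chi_2> = (1/24)[1*(9)*conj(1) + 6*(1)*conj(-1) + 3*(1)*conj(1) + 8*(3)*conj(1) + 6*(1)*conj(-1)]
      = (1/24)[(9) + (-6) + (3) + (24) + (-6)] = 24/24 = 1
  <chi_rho, chi_3> = (1/24)[1*(9)*conj(2) + 6*(1)*conj(0) + 3*(1)*conj(2) + 8*(3)*conj(-1) + 6*(1)*conj(0)]
      = (1/24)[(18) + (0) + (6) + (-24) + (0)] = 0/24 = 0
  <chi_rho, chi_4> = (1/24)[1*(9)*conj(3) + 6*(1)*conj(1) + 3*(1)*conj(-1) + 8*(3)*conj(0) + 6*(1)*conj(-1)]
      = (1/24)[(27) + (6) + (-3) + (0) + (-6)] = 24/24 = 1
  <chi_rho, chi_5> = (1/24)[1*(9)*conj(3) + 6*(1)*conj(-1) + 3*(1)*conj(-1) + 8*(3)*conj(0) + 6*(1)*conj(1)]
      = (1/24)[(27) + (-6) + (-3) + (0) + (6)] = 24/24 = 1
Dimension check: dim(rho) = sum (mult * dim) = 2*1 + 1*1 + 0*2 + 1*3 + 1*3 = 9 = chi_rho(e) = 9.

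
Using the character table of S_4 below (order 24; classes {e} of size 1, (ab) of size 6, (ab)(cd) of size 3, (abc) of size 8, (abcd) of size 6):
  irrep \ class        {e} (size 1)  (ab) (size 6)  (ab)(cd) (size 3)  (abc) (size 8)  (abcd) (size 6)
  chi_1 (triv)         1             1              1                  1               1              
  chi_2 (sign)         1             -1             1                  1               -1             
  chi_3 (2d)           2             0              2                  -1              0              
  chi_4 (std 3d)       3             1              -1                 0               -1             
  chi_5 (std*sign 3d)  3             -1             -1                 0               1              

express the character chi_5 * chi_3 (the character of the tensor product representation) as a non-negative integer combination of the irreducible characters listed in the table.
chi_5 tensor chi_3 = chi_4 + chi_5 (all other irreducibles have multiplicity 0).

Derivation: The character of a tensor product is the pointwise product (chi_5 * chi_3)(C) = chi_5(C) * chi_3(C):
  {e}: (3)*(2), (ab): (-1)*(0), (ab)(cd): (-1)*(2), (abc): (0)*(-1), (abcd): (1)*(0)
so (chi_5 * chi_3) takes values
  {e} -> 6, (ab) -> 0, (ab)(cd) -> -2, (abc) -> 0, (abcd) -> 0.
Now take the inner product of this character with each irreducible chi from the table, <chi_5*chi_3, chi> = (1/24) sum_C |C| (chi_5*chi_3)(C) conj(chi(C)):
  <chi_5*chi_3, chi_1> = (1/24)[1*(6)*conj(1) + 6*(0)*conj(1) + 3*(-2)*conj(1) + 8*(0)*conj(1) + 6*(0)*conj(1)]
      = (1/24)[(6) + (0) + (-6) + (0) + (0)] = 0/24 = 0
  <chi_5*chi_3, chi_2> = (1/24)[1*(6)*conj(1) + 6*(0)*conj(-1) + 3*(-2)*conj(1) + 8*(0)*conj(1) + 6*(0)*conj(-1)]
      = (1/24)[(6) + (0) + (-6) + (0) + (0)] = 0/24 = 0
  <chi_5*chi_3, chi_3> = (1/24)[1*(6)*conj(2) + 6*(0)*conj(0) + 3*(-2)*conj(2) + 8*(0)*conj(-1) + 6*(0)*conj(0)]
      = (1/24)[(12) + (0) + (-12) + (0) + (0)] = 0/24 = 0
  <chi_5*chi_3, chi_4> = (1/24)[1*(6)*conj(3) + 6*(0)*conj(1) + 3*(-2)*conj(-1) + 8*(0)*conj(0) + 6*(0)*conj(-1)]
      = (1/24)[(18) + (0) + (6) + (0) + (0)] = 24/24 = 1
  <chi_5*chi_3, chi_5> = (1/24)[1*(6)*conj(3) + 6*(0)*conj(-1) + 3*(-2)*conj(-1) + 8*(0)*conj(0) + 6*(0)*conj(1)]
      = (1/24)[(18) + (0) + (6) + (0) + (0)] = 24/24 = 1
Hence the multiplicities are chi_4: 1, chi_5: 1. Dimension check: dim(chi_5)*dim(chi_3) = 3*2 = 6 and sum (mult * dim) = 1*3 + 1*3 = 6.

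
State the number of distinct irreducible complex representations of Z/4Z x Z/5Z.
20

The number of irreducible complex representations of a finite group equals its number of conjugacy classes. Z/4Z x Z/5Z is abelian of order 20, so every element is its own conjugacy class: 20 classes, so Z/4Z x Z/5Z (order 20) has exactly 20 irreducible complex representations.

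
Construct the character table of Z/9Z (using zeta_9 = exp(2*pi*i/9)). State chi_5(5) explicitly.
Character table of Z/9Z (irreps indexed chi_0,...,chi_8 with chi_k(m) = zeta_9^(k*m), zeta_9 = exp(2*pi*i/9)):
  irrep \ class  {0} (size 1)  {1} (size 1)    {2} (size 1)    {3} (size 1)    {4} (size 1)    {5} (size 1)    {6} (size 1)    {7} (size 1)    {8} (size 1)  
  chi_0          1             1               1               1               1               1               1               1               1             
  chi_1          1             exp(2*I*pi/9)   exp(4*I*pi/9)   exp(2*I*pi/3)   exp(8*I*pi/9)   exp(-8*I*pi/9)  exp(-2*I*pi/3)  exp(-4*I*pi/9)  exp(-2*I*pi/9)
  chi_2          1             exp(4*I*pi/9)   exp(8*I*pi/9)   exp(-2*I*pi/3)  exp(-2*I*pi/9)  exp(2*I*pi/9)   exp(2*I*pi/3)   exp(-8*I*pi/9)  exp(-4*I*pi/9)
  chi_3          1             exp(2*I*pi/3)   exp(-2*I*pi/3)  1               exp(2*I*pi/3)   exp(-2*I*pi/3)  1               exp(2*I*pi/3)   exp(-2*I*pi/3)
  chi_4          1             exp(8*I*pi/9)   exp(-2*I*pi/9)  exp(2*I*pi/3)   exp(-4*I*pi/9)  exp(4*I*pi/9)   exp(-2*I*pi/3)  exp(2*I*pi/9)   exp(-8*I*pi/9)
  chi_5          1             exp(-8*I*pi/9)  exp(2*I*pi/9)   exp(-2*I*pi/3)  exp(4*I*pi/9)   exp(-4*I*pi/9)  exp(2*I*pi/3)   exp(-2*I*pi/9)  exp(8*I*pi/9) 
  chi_6          1             exp(-2*I*pi/3)  exp(2*I*pi/3)   1               exp(-2*I*pi/3)  exp(2*I*pi/3)   1               exp(-2*I*pi/3)  exp(2*I*pi/3) 
  chi_7          1             exp(-4*I*pi/9)  exp(-8*I*pi/9)  exp(2*I*pi/3)   exp(2*I*pi/9)   exp(-2*I*pi/9)  exp(-2*I*pi/3)  exp(8*I*pi/9)   exp(4*I*pi/9) 
  chi_8          1             exp(-2*I*pi/9)  exp(-4*I*pi/9)  exp(-2*I*pi/3)  exp(-8*I*pi/9)  exp(8*I*pi/9)   exp(2*I*pi/3)   exp(4*I*pi/9)   exp(2*I*pi/9) 

Spot check: chi_5(5) = zeta_9^(5*5) = zeta_9^25 = exp(-4*I*pi/9).

Explanation: Z/9Z is abelian, so all 9 irreducible complex representations are 1-dimensional. They are given by chi_k(m) = zeta_9^(k*m) for k = 0,...,8. Row orthogonality: sum_m chi_k(m) conj(chi_l(m)) = 9 * [k = l].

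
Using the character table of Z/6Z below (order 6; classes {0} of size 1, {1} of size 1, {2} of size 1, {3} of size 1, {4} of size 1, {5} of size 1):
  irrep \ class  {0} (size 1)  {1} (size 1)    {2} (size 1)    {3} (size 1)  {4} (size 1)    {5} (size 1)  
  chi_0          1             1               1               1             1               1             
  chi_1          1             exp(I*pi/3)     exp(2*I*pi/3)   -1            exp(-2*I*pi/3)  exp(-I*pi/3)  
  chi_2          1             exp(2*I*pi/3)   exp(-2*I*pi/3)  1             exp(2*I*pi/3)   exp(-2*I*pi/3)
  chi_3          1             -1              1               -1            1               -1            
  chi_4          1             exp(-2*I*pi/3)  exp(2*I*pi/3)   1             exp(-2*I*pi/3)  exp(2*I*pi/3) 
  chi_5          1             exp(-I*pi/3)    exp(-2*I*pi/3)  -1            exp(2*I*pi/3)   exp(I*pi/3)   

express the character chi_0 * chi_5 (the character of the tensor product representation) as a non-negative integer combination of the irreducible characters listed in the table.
chi_0 tensor chi_5 = chi_5 (all other irreducibles have multiplicity 0).

Derivation: The character of a tensor product is the pointwise product (chi_0 * chi_5)(C) = chi_0(C) * chi_5(C):
  {0}: (1)*(1), {1}: (1)*(exp(-I*pi/3)), {2}: (1)*(exp(-2*I*pi/3)), {3}: (1)*(-1), {4}: (1)*(exp(2*I*pi/3)), {5}: (1)*(exp(I*pi/3))
so (chi_0 * chi_5) takes values
  {0} -> 1, {1} -> exp(-I*pi/3), {2} -> exp(-2*I*pi/3), {3} -> -1, {4} -> exp(2*I*pi/3), {5} -> exp(I*pi/3).
Now take the inner product of this character with each irreducible chi from the table, <chi_0*chi_5, chi> = (1/6) sum_C |C| (chi_0*chi_5)(C) conj(chi(C)):
  <chi_0*chi_5, chi_0> = (1/6)[1*(1)*conj(1) + 1*(exp(-I*pi/3))*conj(1) + 1*(exp(-2*I*pi/3))*conj(1) + 1*(-1)*conj(1) + 1*(exp(2*I*pi/3))*conj(1) + 1*(exp(I*pi/3))*conj(1)]
      = (1/6)[(1) + (exp(-I*pi/3)) + (exp(-2*I*pi/3)) + (-1) + (exp(2*I*pi/3)) + (exp(I*pi/3))] = 0/6 = 0
  <chi_0*chi_5, chi_1> = (1/6)[1*(1)*conj(1) + 1*(exp(-I*pi/3))*conj(exp(I*pi/3)) + 1*(exp(-2*I*pi/3))*conj(exp(2*I*pi/3)) + 1*(-1)*conj(-1) + 1*(exp(2*I*pi/3))*conj(exp(-2*I*pi/3)) + 1*(exp(I*pi/3))*conj(exp(-I*pi/3))]
      = (1/6)[(1) + (exp(-2*I*pi/3)) + (exp(2*I*pi/3)) + (1) + (exp(-2*I*pi/3)) + (exp(2*I*pi/3))] = 0/6 = 0
  <chi_0*chi_5, chi_2> = (1/6)[1*(1)*conj(1) + 1*(exp(-I*pi/3))*conj(exp(2*I*pi/3)) + 1*(exp(-2*I*pi/3))*conj(exp(-2*I*pi/3)) + 1*(-1)*conj(1) + 1*(exp(2*I*pi/3))*conj(exp(2*I*pi/3)) + 1*(exp(I*pi/3))*conj(exp(-2*I*pi/3))]
      = (1/6)[(1) + (-1) + (1) + (-1) + (1) + (-1)] = 0/6 = 0
  <chi_0*chi_5, chi_3> = (1/6)[1*(1)*conj(1) + 1*(exp(-I*pi/3))*conj(-1) + 1*(exp(-2*I*pi/3))*conj(1) + 1*(-1)*conj(-1) + 1*(exp(2*I*pi/3))*conj(1) + 1*(exp(I*pi/3))*conj(-1)]
      = (1/6)[(1) + (-exp(-I*pi/3)) + (exp(-2*I*pi/3)) + (1) + (exp(2*I*pi/3)) + (-exp(I*pi/3))] = 0/6 = 0
  <chi_0*chi_5, chi_4> = (1/6)[1*(1)*conj(1) + 1*(exp(-I*pi/3))*conj(exp(-2*I*pi/3)) + 1*(exp(-2*I*pi/3))*conj(exp(2*I*pi/3)) + 1*(-1)*conj(1) + 1*(exp(2*I*pi/3))*conj(exp(-2*I*pi/3)) + 1*(exp(I*pi/3))*conj(exp(2*I*pi/3))]
      = (1/6)[(1) + (exp(I*pi/3)) + (exp(2*I*pi/3)) + (-1) + (exp(-2*I*pi/3)) + (exp(-I*pi/3))] = 0/6 = 0
  <chi_0*chi_5, chi_5> = (1/6)[1*(1)*conj(1) + 1*(exp(-I*pi/3))*conj(exp(-I*pi/3)) + 1*(exp(-2*I*pi/3))*conj(exp(-2*I*pi/3)) + 1*(-1)*conj(-1) + 1*(exp(2*I*pi/3))*conj(exp(2*I*pi/3)) + 1*(exp(I*pi/3))*conj(exp(I*pi/3))]
      = (1/6)[(1) + (1) + (1) + (1) + (1) + (1)] = 6/6 = 1
(Exp terms are combined using exp(i*s)*conj(exp(i*t)) = exp(i*(s-t)), and sums of them are collapsed using the identity that for every m > 1 the m distinct m-th roots of unity sum to 0, e.g. 1 + exp(2*I*pi/3) + exp(-2*I*pi/3) = 0.)
Hence the multiplicities are chi_5: 1. Dimension check: dim(chi_0)*dim(chi_5) = 1*1 = 1 and sum (mult * dim) = 1*1 = 1.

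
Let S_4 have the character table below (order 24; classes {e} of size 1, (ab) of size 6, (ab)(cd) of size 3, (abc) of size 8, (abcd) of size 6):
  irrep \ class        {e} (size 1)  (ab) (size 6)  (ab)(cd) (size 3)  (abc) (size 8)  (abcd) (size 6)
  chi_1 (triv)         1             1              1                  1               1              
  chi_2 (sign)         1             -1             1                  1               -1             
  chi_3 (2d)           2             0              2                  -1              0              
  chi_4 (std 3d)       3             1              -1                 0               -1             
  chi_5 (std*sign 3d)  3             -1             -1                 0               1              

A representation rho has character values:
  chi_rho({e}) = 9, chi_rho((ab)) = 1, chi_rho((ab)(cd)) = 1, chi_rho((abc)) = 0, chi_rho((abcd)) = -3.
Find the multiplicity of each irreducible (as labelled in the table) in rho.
Multiplicities: chi_1: 0, chi_2: 1, chi_3: 1, chi_4: 2, chi_5: 0.

Solution. Use <chi_rho, chi> = (1/|G|) sum_C |C| * chi_rho(C) * conj(chi(C)) with |G| = 24 for each irreducible chi in the table:
  <chi_rho, chi_1> = (1/24)[1*(9)*conj(1) + 6*(1)*conj(1) + 3*(1)*conj(1) + 8*(0)*conj(1) + 6*(-3)*conj(1)]
      = (1/24)[(9) + (6) + (3) + (0) + (-18)] = 0/24 = 0
  <chi_rho, chi_2> = (1/24)[1*(9)*conj(1) + 6*(1)*conj(-1) + 3*(1)*conj(1) + 8*(0)*conj(1) + 6*(-3)*conj(-1)]
      = (1/24)[(9) + (-6) + (3) + (0) + (18)] = 24/24 = 1
  <chi_rho, chi_3> = (1/24)[1*(9)*conj(2) + 6*(1)*conj(0) + 3*(1)*conj(2) + 8*(0)*conj(-1) + 6*(-3)*conj(0)]
      = (1/24)[(18) + (0) + (6) + (0) + (0)] = 24/24 = 1
  <chi_rho, chi_4> = (1/24)[1*(9)*conj(3) + 6*(1)*conj(1) + 3*(1)*conj(-1) + 8*(0)*conj(0) + 6*(-3)*conj(-1)]
      = (1/24)[(27) + (6) + (-3) + (0) + (18)] = 48/24 = 2
  <chi_rho, chi_5> = (1/24)[1*(9)*conj(3) + 6*(1)*conj(-1) + 3*(1)*conj(-1) + 8*(0)*conj(0) + 6*(-3)*conj(1)]
      = (1/24)[(27) + (-6) + (-3) + (0) + (-18)] = 0/24 = 0
Dimension check: dim(rho) = sum (mult * dim) = 0*1 + 1*1 + 1*2 + 2*3 + 0*3 = 9 = chi_rho(e) = 9.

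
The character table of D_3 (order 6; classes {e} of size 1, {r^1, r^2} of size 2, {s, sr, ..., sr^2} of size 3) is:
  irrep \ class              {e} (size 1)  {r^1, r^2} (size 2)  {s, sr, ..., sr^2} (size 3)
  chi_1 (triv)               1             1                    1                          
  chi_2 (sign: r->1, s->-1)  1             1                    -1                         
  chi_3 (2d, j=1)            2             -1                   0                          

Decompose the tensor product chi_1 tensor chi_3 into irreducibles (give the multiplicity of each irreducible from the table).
chi_1 tensor chi_3 = chi_3 (all other irreducibles have multiplicity 0).

Argument: The character of a tensor product is the pointwise product (chi_1 * chi_3)(C) = chi_1(C) * chi_3(C):
  {e}: (1)*(2), {r^1, r^2}: (1)*(-1), {s, sr, ..., sr^2}: (1)*(0)
so (chi_1 * chi_3) takes values
  {e} -> 2, {r^1, r^2} -> -1, {s, sr, ..., sr^2} -> 0.
Now take the inner product of this character with each irreducible chi from the table, <chi_1*chi_3, chi> = (1/6) sum_C |C| (chi_1*chi_3)(C) conj(chi(C)):
  <chi_1*chi_3, chi_1> = (1/6)[1*(2)*conj(1) + 2*(-1)*conj(1) + 3*(0)*conj(1)]
      = (1/6)[(2) + (-2) + (0)] = 0/6 = 0
  <chi_1*chi_3, chi_2> = (1/6)[1*(2)*conj(1) + 2*(-1)*conj(1) + 3*(0)*conj(-1)]
      = (1/6)[(2) + (-2) + (0)] = 0/6 = 0
  <chi_1*chi_3, chi_3> = (1/6)[1*(2)*conj(2) + 2*(-1)*conj(-1) + 3*(0)*conj(0)]
      = (1/6)[(4) + (2) + (0)] = 6/6 = 1
Hence the multiplicities are chi_3: 1. Dimension check: dim(chi_1)*dim(chi_3) = 1*2 = 2 and sum (mult * dim) = 1*2 = 2.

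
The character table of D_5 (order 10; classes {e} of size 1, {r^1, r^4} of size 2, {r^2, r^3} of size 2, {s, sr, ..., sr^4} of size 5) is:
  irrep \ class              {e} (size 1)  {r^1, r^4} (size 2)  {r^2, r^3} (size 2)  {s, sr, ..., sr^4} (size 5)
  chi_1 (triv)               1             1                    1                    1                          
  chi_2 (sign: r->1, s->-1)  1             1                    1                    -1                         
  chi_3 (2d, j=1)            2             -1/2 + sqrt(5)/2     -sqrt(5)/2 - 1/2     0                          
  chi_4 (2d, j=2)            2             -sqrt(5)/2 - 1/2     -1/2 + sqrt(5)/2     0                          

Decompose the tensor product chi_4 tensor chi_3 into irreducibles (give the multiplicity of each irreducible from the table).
chi_4 tensor chi_3 = chi_3 + chi_4 (all other irreducibles have multiplicity 0).

Derivation: The character of a tensor product is the pointwise product (chi_4 * chi_3)(C) = chi_4(C) * chi_3(C):
  {e}: (2)*(2), {r^1, r^4}: (-sqrt(5)/2 - 1/2)*(-1/2 + sqrt(5)/2), {r^2, r^3}: (-1/2 + sqrt(5)/2)*(-sqrt(5)/2 - 1/2), {s, sr, ..., sr^4}: (0)*(0)
so (chi_4 * chi_3) takes values
  {e} -> 4, {r^1, r^4} -> -1, {r^2, r^3} -> -1, {s, sr, ..., sr^4} -> 0.
Now take the inner product of this character with each irreducible chi from the table, <chi_4*chi_3, chi> = (1/10) sum_C |C| (chi_4*chi_3)(C) conj(chi(C)):
  <chi_4*chi_3, chi_1> = (1/10)[1*(4)*conj(1) + 2*(-1)*conj(1) + 2*(-1)*conj(1) + 5*(0)*conj(1)]
      = (1/10)[(4) + (-2) + (-2) + (0)] = 0/10 = 0
  <chi_4*chi_3, chi_2> = (1/10)[1*(4)*conj(1) + 2*(-1)*conj(1) + 2*(-1)*conj(1) + 5*(0)*conj(-1)]
      = (1/10)[(4) + (-2) + (-2) + (0)] = 0/10 = 0
  <chi_4*chi_3, chi_3> = (1/10)[1*(4)*conj(2) + 2*(-1)*conj(-1/2 + sqrt(5)/2) + 2*(-1)*conj(-sqrt(5)/2 - 1/2) + 5*(0)*conj(0)]
      = (1/10)[(8) + (1 - sqrt(5)) + (1 + sqrt(5)) + (0)] = 10/10 = 1
  <chi_4*chi_3, chi_4> = (1/10)[1*(4)*conj(2) + 2*(-1)*conj(-sqrt(5)/2 - 1/2) + 2*(-1)*conj(-1/2 + sqrt(5)/2) + 5*(0)*conj(0)]
      = (1/10)[(8) + (1 + sqrt(5)) + (1 - sqrt(5)) + (0)] = 10/10 = 1
Hence the multiplicities are chi_3: 1, chi_4: 1. Dimension check: dim(chi_4)*dim(chi_3) = 2*2 = 4 and sum (mult * dim) = 1*2 + 1*2 = 4.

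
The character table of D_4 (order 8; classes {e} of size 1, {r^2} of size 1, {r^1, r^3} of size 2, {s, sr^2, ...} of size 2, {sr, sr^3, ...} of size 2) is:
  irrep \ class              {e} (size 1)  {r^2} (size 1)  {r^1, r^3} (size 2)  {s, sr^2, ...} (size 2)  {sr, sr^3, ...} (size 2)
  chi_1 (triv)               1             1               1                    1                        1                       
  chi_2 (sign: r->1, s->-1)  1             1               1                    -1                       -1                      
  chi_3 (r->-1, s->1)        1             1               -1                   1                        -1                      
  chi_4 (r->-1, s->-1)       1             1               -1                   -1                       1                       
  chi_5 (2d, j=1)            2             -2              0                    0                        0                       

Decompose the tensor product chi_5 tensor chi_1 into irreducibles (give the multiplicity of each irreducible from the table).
chi_5 tensor chi_1 = chi_5 (all other irreducibles have multiplicity 0).

Solution. The character of a tensor product is the pointwise product (chi_5 * chi_1)(C) = chi_5(C) * chi_1(C):
  {e}: (2)*(1), {r^2}: (-2)*(1), {r^1, r^3}: (0)*(1), {s, sr^2, ...}: (0)*(1), {sr, sr^3, ...}: (0)*(1)
so (chi_5 * chi_1) takes values
  {e} -> 2, {r^2} -> -2, {r^1, r^3} -> 0, {s, sr^2, ...} -> 0, {sr, sr^3, ...} -> 0.
Now take the inner product of this character with each irreducible chi from the table, <chi_5*chi_1, chi> = (1/8) sum_C |C| (chi_5*chi_1)(C) conj(chi(C)):
  <chi_5*chi_1, chi_1> = (1/8)[1*(2)*conj(1) + 1*(-2)*conj(1) + 2*(0)*conj(1) + 2*(0)*conj(1) + 2*(0)*conj(1)]
      = (1/8)[(2) + (-2) + (0) + (0) + (0)] = 0/8 = 0
  <chi_5*chi_1, chi_2> = (1/8)[1*(2)*conj(1) + 1*(-2)*conj(1) + 2*(0)*conj(1) + 2*(0)*conj(-1) + 2*(0)*conj(-1)]
      = (1/8)[(2) + (-2) + (0) + (0) + (0)] = 0/8 = 0
  <chi_5*chi_1, chi_3> = (1/8)[1*(2)*conj(1) + 1*(-2)*conj(1) + 2*(0)*conj(-1) + 2*(0)*conj(1) + 2*(0)*conj(-1)]
      = (1/8)[(2) + (-2) + (0) + (0) + (0)] = 0/8 = 0
  <chi_5*chi_1, chi_4> = (1/8)[1*(2)*conj(1) + 1*(-2)*conj(1) + 2*(0)*conj(-1) + 2*(0)*conj(-1) + 2*(0)*conj(1)]
      = (1/8)[(2) + (-2) + (0) + (0) + (0)] = 0/8 = 0
  <chi_5*chi_1, chi_5> = (1/8)[1*(2)*conj(2) + 1*(-2)*conj(-2) + 2*(0)*conj(0) + 2*(0)*conj(0) + 2*(0)*conj(0)]
      = (1/8)[(4) + (4) + (0) + (0) + (0)] = 8/8 = 1
Hence the multiplicities are chi_5: 1. Dimension check: dim(chi_5)*dim(chi_1) = 2*1 = 2 and sum (mult * dim) = 1*2 = 2.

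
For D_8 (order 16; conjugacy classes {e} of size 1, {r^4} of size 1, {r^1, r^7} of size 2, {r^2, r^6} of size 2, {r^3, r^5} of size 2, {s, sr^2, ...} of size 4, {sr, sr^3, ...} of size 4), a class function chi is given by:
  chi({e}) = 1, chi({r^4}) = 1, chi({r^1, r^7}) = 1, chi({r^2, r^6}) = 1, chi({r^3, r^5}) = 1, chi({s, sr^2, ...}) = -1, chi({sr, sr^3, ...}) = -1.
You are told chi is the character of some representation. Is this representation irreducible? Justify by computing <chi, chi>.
Irreducible: <chi, chi> = 1.

Working: <chi, chi> = (1/|G|) sum_C |C| * |chi(C)|^2 = (1/16)[1*|1|^2 + 1*|1|^2 + 2*|1|^2 + 2*|1|^2 + 2*|1|^2 + 4*|-1|^2 + 4*|-1|^2]
  = (1/16)[(1) + (1) + (2) + (2) + (2) + (4) + (4)] = 16/16 = 1.
A character is irreducible iff <chi, chi> = 1, so this representation is irreducible.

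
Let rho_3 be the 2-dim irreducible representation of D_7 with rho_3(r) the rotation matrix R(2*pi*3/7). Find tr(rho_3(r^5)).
chi_{rho_3}(r^5) = 2*cos(2*pi*3*5/7) = 2*cos(30*pi/7)

Explanation: rho_3(r^5) is rotation by angle 2*pi*3*5/7, whose trace is 2*cos(2*pi*3*5/7) = 2*cos(30*pi/7).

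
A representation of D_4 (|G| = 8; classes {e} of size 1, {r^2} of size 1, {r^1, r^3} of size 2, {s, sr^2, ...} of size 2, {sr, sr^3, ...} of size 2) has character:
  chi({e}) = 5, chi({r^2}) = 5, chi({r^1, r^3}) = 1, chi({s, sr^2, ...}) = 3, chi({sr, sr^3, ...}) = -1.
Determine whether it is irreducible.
Not irreducible (reducible): <chi, chi> = 9 > 1.

Reasoning: <chi, chi> = (1/|G|) sum_C |C| * |chi(C)|^2 = (1/8)[1*|5|^2 + 1*|5|^2 + 2*|1|^2 + 2*|3|^2 + 2*|-1|^2]
  = (1/8)[(25) + (25) + (2) + (18) + (2)] = 72/8 = 9.
A character is irreducible iff <chi, chi> = 1, so this representation is reducible.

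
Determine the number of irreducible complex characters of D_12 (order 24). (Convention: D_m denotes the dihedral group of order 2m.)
9

Argument: The number of irreducible complex representations of a finite group equals its number of conjugacy classes. D_12 has 9 conjugacy classes (n/2 + 3 for n even), so D_12 (order 24) has exactly 9 irreducible complex representations.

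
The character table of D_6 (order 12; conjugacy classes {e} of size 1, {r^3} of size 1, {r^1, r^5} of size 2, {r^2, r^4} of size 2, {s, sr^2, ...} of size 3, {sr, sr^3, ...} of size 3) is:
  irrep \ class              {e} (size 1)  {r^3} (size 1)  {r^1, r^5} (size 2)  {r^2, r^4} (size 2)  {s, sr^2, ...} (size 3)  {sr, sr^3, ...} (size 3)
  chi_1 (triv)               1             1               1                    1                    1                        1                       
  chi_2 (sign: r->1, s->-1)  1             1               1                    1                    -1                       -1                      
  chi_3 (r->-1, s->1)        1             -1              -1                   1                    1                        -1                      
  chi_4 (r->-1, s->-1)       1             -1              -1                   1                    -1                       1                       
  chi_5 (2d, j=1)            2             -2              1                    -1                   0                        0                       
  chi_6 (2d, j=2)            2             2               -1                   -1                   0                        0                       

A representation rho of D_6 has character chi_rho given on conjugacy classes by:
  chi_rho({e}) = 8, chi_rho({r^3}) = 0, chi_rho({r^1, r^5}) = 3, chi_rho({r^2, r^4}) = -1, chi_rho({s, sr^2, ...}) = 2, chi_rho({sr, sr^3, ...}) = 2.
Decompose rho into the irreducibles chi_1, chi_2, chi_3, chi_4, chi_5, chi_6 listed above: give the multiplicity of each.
Multiplicities: chi_1: 2, chi_2: 0, chi_3: 0, chi_4: 0, chi_5: 2, chi_6: 1.

Justification: Use <chi_rho, chi> = (1/|G|) sum_C |C| * chi_rho(C) * conj(chi(C)) with |G| = 12 for each irreducible chi in the table:
  <chi_rho, chi_1> = (1/12)[1*(8)*conj(1) + 1*(0)*conj(1) + 2*(3)*conj(1) + 2*(-1)*conj(1) + 3*(2)*conj(1) + 3*(2)*conj(1)]
      = (1/12)[(8) + (0) + (6) + (-2) + (6) + (6)] = 24/12 = 2
  <chi_rho, chi_2> = (1/12)[1*(8)*conj(1) + 1*(0)*conj(1) + 2*(3)*conj(1) + 2*(-1)*conj(1) + 3*(2)*conj(-1) + 3*(2)*conj(-1)]
      = (1/12)[(8) + (0) + (6) + (-2) + (-6) + (-6)] = 0/12 = 0
  <chi_rho, chi_3> = (1/12)[1*(8)*conj(1) + 1*(0)*conj(-1) + 2*(3)*conj(-1) + 2*(-1)*conj(1) + 3*(2)*conj(1) + 3*(2)*conj(-1)]
      = (1/12)[(8) + (0) + (-6) + (-2) + (6) + (-6)] = 0/12 = 0
  <chi_rho, chi_4> = (1/12)[1*(8)*conj(1) + 1*(0)*conj(-1) + 2*(3)*conj(-1) + 2*(-1)*conj(1) + 3*(2)*conj(-1) + 3*(2)*conj(1)]
      = (1/12)[(8) + (0) + (-6) + (-2) + (-6) + (6)] = 0/12 = 0
  <chi_rho, chi_5> = (1/12)[1*(8)*conj(2) + 1*(0)*conj(-2) + 2*(3)*conj(1) + 2*(-1)*conj(-1) + 3*(2)*conj(0) + 3*(2)*conj(0)]
      = (1/12)[(16) + (0) + (6) + (2) + (0) + (0)] = 24/12 = 2
  <chi_rho, chi_6> = (1/12)[1*(8)*conj(2) + 1*(0)*conj(2) + 2*(3)*conj(-1) + 2*(-1)*conj(-1) + 3*(2)*conj(0) + 3*(2)*conj(0)]
      = (1/12)[(16) + (0) + (-6) + (2) + (0) + (0)] = 12/12 = 1
Dimension check: dim(rho) = sum (mult * dim) = 2*1 + 0*1 + 0*1 + 0*1 + 2*2 + 1*2 = 8 = chi_rho(e) = 8.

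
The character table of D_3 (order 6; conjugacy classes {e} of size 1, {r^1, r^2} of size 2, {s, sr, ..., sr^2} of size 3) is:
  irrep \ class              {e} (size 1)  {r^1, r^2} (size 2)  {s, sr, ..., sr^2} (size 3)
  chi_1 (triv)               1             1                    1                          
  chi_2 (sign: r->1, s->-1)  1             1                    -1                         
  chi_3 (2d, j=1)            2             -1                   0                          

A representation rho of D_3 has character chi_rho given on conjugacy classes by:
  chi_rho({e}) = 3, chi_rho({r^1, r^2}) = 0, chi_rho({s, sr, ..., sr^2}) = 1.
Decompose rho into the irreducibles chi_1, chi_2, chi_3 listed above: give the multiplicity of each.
Multiplicities: chi_1: 1, chi_2: 0, chi_3: 1.

Solution. Use <chi_rho, chi> = (1/|G|) sum_C |C| * chi_rho(C) * conj(chi(C)) with |G| = 6 for each irreducible chi in the table:
  <chi_rho, chi_1> = (1/6)[1*(3)*conj(1) + 2*(0)*conj(1) + 3*(1)*conj(1)]
      = (1/6)[(3) + (0) + (3)] = 6/6 = 1
  <chi_rho, chi_2> = (1/6)[1*(3)*conj(1) + 2*(0)*conj(1) + 3*(1)*conj(-1)]
      = (1/6)[(3) + (0) + (-3)] = 0/6 = 0
  <chi_rho, chi_3> = (1/6)[1*(3)*conj(2) + 2*(0)*conj(-1) + 3*(1)*conj(0)]
      = (1/6)[(6) + (0) + (0)] = 6/6 = 1
Dimension check: dim(rho) = sum (mult * dim) = 1*1 + 0*1 + 1*2 = 3 = chi_rho(e) = 3.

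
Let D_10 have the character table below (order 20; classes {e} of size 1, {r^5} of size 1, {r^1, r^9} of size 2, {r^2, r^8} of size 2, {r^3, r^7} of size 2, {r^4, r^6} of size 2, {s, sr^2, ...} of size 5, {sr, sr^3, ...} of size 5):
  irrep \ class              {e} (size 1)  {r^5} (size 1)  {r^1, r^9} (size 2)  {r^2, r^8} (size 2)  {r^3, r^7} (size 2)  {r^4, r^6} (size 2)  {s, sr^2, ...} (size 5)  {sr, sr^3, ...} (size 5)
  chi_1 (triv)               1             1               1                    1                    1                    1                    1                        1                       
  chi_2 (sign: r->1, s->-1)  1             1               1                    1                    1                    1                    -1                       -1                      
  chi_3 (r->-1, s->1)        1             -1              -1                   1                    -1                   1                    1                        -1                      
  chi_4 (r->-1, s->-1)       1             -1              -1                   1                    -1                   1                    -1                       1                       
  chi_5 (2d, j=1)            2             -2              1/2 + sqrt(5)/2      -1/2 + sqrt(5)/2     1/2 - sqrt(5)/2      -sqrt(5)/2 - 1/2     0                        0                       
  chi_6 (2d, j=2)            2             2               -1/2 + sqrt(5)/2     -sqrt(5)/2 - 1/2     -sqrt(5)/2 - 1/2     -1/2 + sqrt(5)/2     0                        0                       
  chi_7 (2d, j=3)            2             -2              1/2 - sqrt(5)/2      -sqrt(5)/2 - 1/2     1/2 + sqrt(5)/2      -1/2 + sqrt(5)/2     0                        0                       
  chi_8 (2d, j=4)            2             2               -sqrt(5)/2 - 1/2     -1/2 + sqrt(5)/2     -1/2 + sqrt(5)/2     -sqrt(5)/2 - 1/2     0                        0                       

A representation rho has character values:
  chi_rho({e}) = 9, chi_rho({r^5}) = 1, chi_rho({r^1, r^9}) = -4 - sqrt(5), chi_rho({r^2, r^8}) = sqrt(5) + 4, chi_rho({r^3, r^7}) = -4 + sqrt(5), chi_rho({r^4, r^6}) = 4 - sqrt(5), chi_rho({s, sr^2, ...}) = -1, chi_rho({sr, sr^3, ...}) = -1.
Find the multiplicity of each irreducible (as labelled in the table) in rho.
Multiplicities: chi_1: 0, chi_2: 1, chi_3: 2, chi_4: 2, chi_5: 0, chi_6: 0, chi_7: 0, chi_8: 2.

Reasoning: Use <chi_rho, chi> = (1/|G|) sum_C |C| * chi_rho(C) * conj(chi(C)) with |G| = 20 for each irreducible chi in the table:
  <chi_rho, chi_1> = (1/20)[1*(9)*conj(1) + 1*(1)*conj(1) + 2*(-4 - sqrt(5))*conj(1) + 2*(sqrt(5) + 4)*conj(1) + 2*(-4 + sqrt(5))*conj(1) + 2*(4 - sqrt(5))*conj(1) + 5*(-1)*conj(1) + 5*(-1)*conj(1)]
      = (1/20)[(9) + (1) + (-8 - 2*sqrt(5)) + (2*sqrt(5) + 8) + (-8 + 2*sqrt(5)) + (8 - 2*sqrt(5)) + (-5) + (-5)] = 0/20 = 0
  <chi_rho, chi_2> = (1/20)[1*(9)*conj(1) + 1*(1)*conj(1) + 2*(-4 - sqrt(5))*conj(1) + 2*(sqrt(5) + 4)*conj(1) + 2*(-4 + sqrt(5))*conj(1) + 2*(4 - sqrt(5))*conj(1) + 5*(-1)*conj(-1) + 5*(-1)*conj(-1)]
      = (1/20)[(9) + (1) + (-8 - 2*sqrt(5)) + (2*sqrt(5) + 8) + (-8 + 2*sqrt(5)) + (8 - 2*sqrt(5)) + (5) + (5)] = 20/20 = 1
  <chi_rho, chi_3> = (1/20)[1*(9)*conj(1) + 1*(1)*conj(-1) + 2*(-4 - sqrt(5))*conj(-1) + 2*(sqrt(5) + 4)*conj(1) + 2*(-4 + sqrt(5))*conj(-1) + 2*(4 - sqrt(5))*conj(1) + 5*(-1)*conj(1) + 5*(-1)*conj(-1)]
      = (1/20)[(9) + (-1) + (2*sqrt(5) + 8) + (2*sqrt(5) + 8) + (8 - 2*sqrt(5)) + (8 - 2*sqrt(5)) + (-5) + (5)] = 40/20 = 2
  <chi_rho, chi_4> = (1/20)[1*(9)*conj(1) + 1*(1)*conj(-1) + 2*(-4 - sqrt(5))*conj(-1) + 2*(sqrt(5) + 4)*conj(1) + 2*(-4 + sqrt(5))*conj(-1) + 2*(4 - sqrt(5))*conj(1) + 5*(-1)*conj(-1) + 5*(-1)*conj(1)]
      = (1/20)[(9) + (-1) + (2*sqrt(5) + 8) + (2*sqrt(5) + 8) + (8 - 2*sqrt(5)) + (8 - 2*sqrt(5)) + (5) + (-5)] = 40/20 = 2
  <chi_rho, chi_5> = (1/20)[1*(9)*conj(2) + 1*(1)*conj(-2) + 2*(-4 - sqrt(5))*conj(1/2 + sqrt(5)/2) + 2*(sqrt(5) + 4)*conj(-1/2 + sqrt(5)/2) + 2*(-4 + sqrt(5))*conj(1/2 - sqrt(5)/2) + 2*(4 - sqrt(5))*conj(-sqrt(5)/2 - 1/2) + 5*(-1)*conj(0) + 5*(-1)*conj(0)]
      = (1/20)[(18) + (-2) + (-5*sqrt(5) - 9) + (1 + 3*sqrt(5)) + (-9 + 5*sqrt(5)) + (1 - 3*sqrt(5)) + (0) + (0)] = 0/20 = 0
  <chi_rho, chi_6> = (1/20)[1*(9)*conj(2) + 1*(1)*conj(2) + 2*(-4 - sqrt(5))*conj(-1/2 + sqrt(5)/2) + 2*(sqrt(5) + 4)*conj(-sqrt(5)/2 - 1/2) + 2*(-4 + sqrt(5))*conj(-sqrt(5)/2 - 1/2) + 2*(4 - sqrt(5))*conj(-1/2 + sqrt(5)/2) + 5*(-1)*conj(0) + 5*(-1)*conj(0)]
      = (1/20)[(18) + (2) + (-3*sqrt(5) - 1) + (-5*sqrt(5) - 9) + (-1 + 3*sqrt(5)) + (-9 + 5*sqrt(5)) + (0) + (0)] = 0/20 = 0
  <chi_rho, chi_7> = (1/20)[1*(9)*conj(2) + 1*(1)*conj(-2) + 2*(-4 - sqrt(5))*conj(1/2 - sqrt(5)/2) + 2*(sqrt(5) + 4)*conj(-sqrt(5)/2 - 1/2) + 2*(-4 + sqrt(5))*conj(1/2 + sqrt(5)/2) + 2*(4 - sqrt(5))*conj(-1/2 + sqrt(5)/2) + 5*(-1)*conj(0) + 5*(-1)*conj(0)]
      = (1/20)[(18) + (-2) + (1 + 3*sqrt(5)) + (-5*sqrt(5) - 9) + (1 - 3*sqrt(5)) + (-9 + 5*sqrt(5)) + (0) + (0)] = 0/20 = 0
  <chi_rho, chi_8> = (1/20)[1*(9)*conj(2) + 1*(1)*conj(2) + 2*(-4 - sqrt(5))*conj(-sqrt(5)/2 - 1/2) + 2*(sqrt(5) + 4)*conj(-1/2 + sqrt(5)/2) + 2*(-4 + sqrt(5))*conj(-1/2 + sqrt(5)/2) + 2*(4 - sqrt(5))*conj(-sqrt(5)/2 - 1/2) + 5*(-1)*conj(0) + 5*(-1)*conj(0)]
      = (1/20)[(18) + (2) + (9 + 5*sqrt(5)) + (1 + 3*sqrt(5)) + (9 - 5*sqrt(5)) + (1 - 3*sqrt(5)) + (0) + (0)] = 40/20 = 2
Dimension check: dim(rho) = sum (mult * dim) = 0*1 + 1*1 + 2*1 + 2*1 + 0*2 + 0*2 + 0*2 + 2*2 = 9 = chi_rho(e) = 9.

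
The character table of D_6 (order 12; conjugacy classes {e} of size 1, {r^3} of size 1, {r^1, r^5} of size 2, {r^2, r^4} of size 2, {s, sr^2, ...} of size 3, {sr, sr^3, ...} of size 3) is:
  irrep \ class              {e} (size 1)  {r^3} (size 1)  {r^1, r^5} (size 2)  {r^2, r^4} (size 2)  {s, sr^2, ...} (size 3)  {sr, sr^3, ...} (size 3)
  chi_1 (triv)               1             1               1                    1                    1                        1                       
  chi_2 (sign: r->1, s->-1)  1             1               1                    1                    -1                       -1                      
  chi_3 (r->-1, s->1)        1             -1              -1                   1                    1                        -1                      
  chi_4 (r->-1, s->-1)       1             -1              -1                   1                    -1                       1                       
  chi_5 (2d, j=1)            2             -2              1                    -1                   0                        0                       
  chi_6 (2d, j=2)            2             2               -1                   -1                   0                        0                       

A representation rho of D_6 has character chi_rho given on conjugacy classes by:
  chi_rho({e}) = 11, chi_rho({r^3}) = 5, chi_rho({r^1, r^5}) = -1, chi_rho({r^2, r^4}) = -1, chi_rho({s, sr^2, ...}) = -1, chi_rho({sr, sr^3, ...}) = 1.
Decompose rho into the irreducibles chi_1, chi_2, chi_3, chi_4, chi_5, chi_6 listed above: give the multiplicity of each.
Multiplicities: chi_1: 1, chi_2: 1, chi_3: 0, chi_4: 1, chi_5: 1, chi_6: 3.

Reasoning: Use <chi_rho, chi> = (1/|G|) sum_C |C| * chi_rho(C) * conj(chi(C)) with |G| = 12 for each irreducible chi in the table:
  <chi_rho, chi_1> = (1/12)[1*(11)*conj(1) + 1*(5)*conj(1) + 2*(-1)*conj(1) + 2*(-1)*conj(1) + 3*(-1)*conj(1) + 3*(1)*conj(1)]
      = (1/12)[(11) + (5) + (-2) + (-2) + (-3) + (3)] = 12/12 = 1
  <chi_rho, chi_2> = (1/12)[1*(11)*conj(1) + 1*(5)*conj(1) + 2*(-1)*conj(1) + 2*(-1)*conj(1) + 3*(-1)*conj(-1) + 3*(1)*conj(-1)]
      = (1/12)[(11) + (5) + (-2) + (-2) + (3) + (-3)] = 12/12 = 1
  <chi_rho, chi_3> = (1/12)[1*(11)*conj(1) + 1*(5)*conj(-1) + 2*(-1)*conj(-1) + 2*(-1)*conj(1) + 3*(-1)*conj(1) + 3*(1)*conj(-1)]
      = (1/12)[(11) + (-5) + (2) + (-2) + (-3) + (-3)] = 0/12 = 0
  <chi_rho, chi_4> = (1/12)[1*(11)*conj(1) + 1*(5)*conj(-1) + 2*(-1)*conj(-1) + 2*(-1)*conj(1) + 3*(-1)*conj(-1) + 3*(1)*conj(1)]
      = (1/12)[(11) + (-5) + (2) + (-2) + (3) + (3)] = 12/12 = 1
  <chi_rho, chi_5> = (1/12)[1*(11)*conj(2) + 1*(5)*conj(-2) + 2*(-1)*conj(1) + 2*(-1)*conj(-1) + 3*(-1)*conj(0) + 3*(1)*conj(0)]
      = (1/12)[(22) + (-10) + (-2) + (2) + (0) + (0)] = 12/12 = 1
  <chi_rho, chi_6> = (1/12)[1*(11)*conj(2) + 1*(5)*conj(2) + 2*(-1)*conj(-1) + 2*(-1)*conj(-1) + 3*(-1)*conj(0) + 3*(1)*conj(0)]
      = (1/12)[(22) + (10) + (2) + (2) + (0) + (0)] = 36/12 = 3
Dimension check: dim(rho) = sum (mult * dim) = 1*1 + 1*1 + 0*1 + 1*1 + 1*2 + 3*2 = 11 = chi_rho(e) = 11.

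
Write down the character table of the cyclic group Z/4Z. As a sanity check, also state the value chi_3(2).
Character table of Z/4Z (irreps indexed chi_0,...,chi_3 with chi_k(m) = zeta_4^(k*m), zeta_4 = exp(2*pi*i/4)):
  irrep \ class  {0} (size 1)  {1} (size 1)  {2} (size 1)  {3} (size 1)
  chi_0          1             1             1             1           
  chi_1          1             I             -1            -I          
  chi_2          1             -1            1             -1          
  chi_3          1             -I            -1            I           

Spot check: chi_3(2) = zeta_4^(3*2) = zeta_4^6 = -1.

Working: Z/4Z is abelian, so all 4 irreducible complex representations are 1-dimensional. They are given by chi_k(m) = zeta_4^(k*m) for k = 0,...,3. Row orthogonality: sum_m chi_k(m) conj(chi_l(m)) = 4 * [k = l].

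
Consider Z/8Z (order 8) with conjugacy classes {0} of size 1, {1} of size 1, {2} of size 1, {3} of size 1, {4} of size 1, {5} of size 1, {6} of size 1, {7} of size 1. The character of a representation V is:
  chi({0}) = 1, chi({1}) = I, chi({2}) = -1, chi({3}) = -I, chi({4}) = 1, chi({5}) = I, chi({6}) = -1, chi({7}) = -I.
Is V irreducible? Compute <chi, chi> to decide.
Irreducible: <chi, chi> = 1.

Explanation: <chi, chi> = (1/|G|) sum_C |C| * |chi(C)|^2 = (1/8)[1*|1|^2 + 1*|I|^2 + 1*|-1|^2 + 1*|-I|^2 + 1*|1|^2 + 1*|I|^2 + 1*|-1|^2 + 1*|-I|^2]
  = (1/8)[(1) + (1) + (1) + (1) + (1) + (1) + (1) + (1)] = 8/8 = 1.
(Exp terms are combined using exp(i*s)*conj(exp(i*t)) = exp(i*(s-t)), and sums of them are collapsed using the identity that for every m > 1 the m distinct m-th roots of unity sum to 0, e.g. 1 + exp(2*I*pi/3) + exp(-2*I*pi/3) = 0.)
A character is irreducible iff <chi, chi> = 1, so this representation is irreducible.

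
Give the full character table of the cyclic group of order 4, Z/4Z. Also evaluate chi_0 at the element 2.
Character table of Z/4Z (irreps indexed chi_0,...,chi_3 with chi_k(m) = zeta_4^(k*m), zeta_4 = exp(2*pi*i/4)):
  irrep \ class  {0} (size 1)  {1} (size 1)  {2} (size 1)  {3} (size 1)
  chi_0          1             1             1             1           
  chi_1          1             I             -1            -I          
  chi_2          1             -1            1             -1          
  chi_3          1             -I            -1            I           

Spot check: chi_0(2) = zeta_4^(0*2) = zeta_4^0 = 1.

Working: Z/4Z is abelian, so all 4 irreducible complex representations are 1-dimensional. They are given by chi_k(m) = zeta_4^(k*m) for k = 0,...,3. Row orthogonality: sum_m chi_k(m) conj(chi_l(m)) = 4 * [k = l].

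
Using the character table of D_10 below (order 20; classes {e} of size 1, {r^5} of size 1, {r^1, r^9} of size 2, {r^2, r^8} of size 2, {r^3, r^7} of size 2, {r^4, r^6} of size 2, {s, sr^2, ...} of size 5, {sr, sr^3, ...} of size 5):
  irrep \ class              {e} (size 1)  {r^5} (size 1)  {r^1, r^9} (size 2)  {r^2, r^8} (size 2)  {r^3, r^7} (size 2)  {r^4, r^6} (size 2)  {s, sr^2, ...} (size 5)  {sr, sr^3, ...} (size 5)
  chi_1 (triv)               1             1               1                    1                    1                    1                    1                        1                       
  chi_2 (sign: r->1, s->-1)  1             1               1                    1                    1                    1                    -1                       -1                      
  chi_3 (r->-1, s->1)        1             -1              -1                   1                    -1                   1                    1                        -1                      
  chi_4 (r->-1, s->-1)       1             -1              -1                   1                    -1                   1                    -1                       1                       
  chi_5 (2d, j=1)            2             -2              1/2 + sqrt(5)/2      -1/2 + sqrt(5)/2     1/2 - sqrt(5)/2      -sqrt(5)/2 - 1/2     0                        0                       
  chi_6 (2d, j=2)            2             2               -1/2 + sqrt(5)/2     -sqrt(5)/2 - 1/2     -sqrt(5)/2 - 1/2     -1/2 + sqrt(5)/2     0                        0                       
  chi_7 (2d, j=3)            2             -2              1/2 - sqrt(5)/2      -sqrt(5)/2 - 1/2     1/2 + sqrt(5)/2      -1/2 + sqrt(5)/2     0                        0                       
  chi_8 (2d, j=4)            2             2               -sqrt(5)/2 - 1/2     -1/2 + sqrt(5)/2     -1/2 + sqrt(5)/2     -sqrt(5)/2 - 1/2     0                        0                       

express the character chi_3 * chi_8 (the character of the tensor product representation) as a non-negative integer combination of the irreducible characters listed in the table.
chi_3 tensor chi_8 = chi_5 (all other irreducibles have multiplicity 0).

Why: The character of a tensor product is the pointwise product (chi_3 * chi_8)(C) = chi_3(C) * chi_8(C):
  {e}: (1)*(2), {r^5}: (-1)*(2), {r^1, r^9}: (-1)*(-sqrt(5)/2 - 1/2), {r^2, r^8}: (1)*(-1/2 + sqrt(5)/2), {r^3, r^7}: (-1)*(-1/2 + sqrt(5)/2), {r^4, r^6}: (1)*(-sqrt(5)/2 - 1/2), {s, sr^2, ...}: (1)*(0), {sr, sr^3, ...}: (-1)*(0)
so (chi_3 * chi_8) takes values
  {e} -> 2, {r^5} -> -2, {r^1, r^9} -> 1/2 + sqrt(5)/2, {r^2, r^8} -> -1/2 + sqrt(5)/2, {r^3, r^7} -> 1/2 - sqrt(5)/2, {r^4, r^6} -> -sqrt(5)/2 - 1/2, {s, sr^2, ...} -> 0, {sr, sr^3, ...} -> 0.
Now take the inner product of this character with each irreducible chi from the table, <chi_3*chi_8, chi> = (1/20) sum_C |C| (chi_3*chi_8)(C) conj(chi(C)):
  <chi_3*chi_8, chi_1> = (1/20)[1*(2)*conj(1) + 1*(-2)*conj(1) + 2*(1/2 + sqrt(5)/2)*conj(1) + 2*(-1/2 + sqrt(5)/2)*conj(1) + 2*(1/2 - sqrt(5)/2)*conj(1) + 2*(-sqrt(5)/2 - 1/2)*conj(1) + 5*(0)*conj(1) + 5*(0)*conj(1)]
      = (1/20)[(2) + (-2) + (1 + sqrt(5)) + (-1 + sqrt(5)) + (1 - sqrt(5)) + (-sqrt(5) - 1) + (0) + (0)] = 0/20 = 0
  <chi_3*chi_8, chi_2> = (1/20)[1*(2)*conj(1) + 1*(-2)*conj(1) + 2*(1/2 + sqrt(5)/2)*conj(1) + 2*(-1/2 + sqrt(5)/2)*conj(1) + 2*(1/2 - sqrt(5)/2)*conj(1) + 2*(-sqrt(5)/2 - 1/2)*conj(1) + 5*(0)*conj(-1) + 5*(0)*conj(-1)]
      = (1/20)[(2) + (-2) + (1 + sqrt(5)) + (-1 + sqrt(5)) + (1 - sqrt(5)) + (-sqrt(5) - 1) + (0) + (0)] = 0/20 = 0
  <chi_3*chi_8, chi_3> = (1/20)[1*(2)*conj(1) + 1*(-2)*conj(-1) + 2*(1/2 + sqrt(5)/2)*conj(-1) + 2*(-1/2 + sqrt(5)/2)*conj(1) + 2*(1/2 - sqrt(5)/2)*conj(-1) + 2*(-sqrt(5)/2 - 1/2)*conj(1) + 5*(0)*conj(1) + 5*(0)*conj(-1)]
      = (1/20)[(2) + (2) + (-sqrt(5) - 1) + (-1 + sqrt(5)) + (-1 + sqrt(5)) + (-sqrt(5) - 1) + (0) + (0)] = 0/20 = 0
  <chi_3*chi_8, chi_4> = (1/20)[1*(2)*conj(1) + 1*(-2)*conj(-1) + 2*(1/2 + sqrt(5)/2)*conj(-1) + 2*(-1/2 + sqrt(5)/2)*conj(1) + 2*(1/2 - sqrt(5)/2)*conj(-1) + 2*(-sqrt(5)/2 - 1/2)*conj(1) + 5*(0)*conj(-1) + 5*(0)*conj(1)]
      = (1/20)[(2) + (2) + (-sqrt(5) - 1) + (-1 + sqrt(5)) + (-1 + sqrt(5)) + (-sqrt(5) - 1) + (0) + (0)] = 0/20 = 0
  <chi_3*chi_8, chi_5> = (1/20)[1*(2)*conj(2) + 1*(-2)*conj(-2) + 2*(1/2 + sqrt(5)/2)*conj(1/2 + sqrt(5)/2) + 2*(-1/2 + sqrt(5)/2)*conj(-1/2 + sqrt(5)/2) + 2*(1/2 - sqrt(5)/2)*conj(1/2 - sqrt(5)/2) + 2*(-sqrt(5)/2 - 1/2)*conj(-sqrt(5)/2 - 1/2) + 5*(0)*conj(0) + 5*(0)*conj(0)]
      = (1/20)[(4) + (4) + (sqrt(5) + 3) + (3 - sqrt(5)) + (3 - sqrt(5)) + (sqrt(5) + 3) + (0) + (0)] = 20/20 = 1
  <chi_3*chi_8, chi_6> = (1/20)[1*(2)*conj(2) + 1*(-2)*conj(2) + 2*(1/2 + sqrt(5)/2)*conj(-1/2 + sqrt(5)/2) + 2*(-1/2 + sqrt(5)/2)*conj(-sqrt(5)/2 - 1/2) + 2*(1/2 - sqrt(5)/2)*conj(-sqrt(5)/2 - 1/2) + 2*(-sqrt(5)/2 - 1/2)*conj(-1/2 + sqrt(5)/2) + 5*(0)*conj(0) + 5*(0)*conj(0)]
      = (1/20)[(4) + (-4) + (2) + (-2) + (2) + (-2) + (0) + (0)] = 0/20 = 0
  <chi_3*chi_8, chi_7> = (1/20)[1*(2)*conj(2) + 1*(-2)*conj(-2) + 2*(1/2 + sqrt(5)/2)*conj(1/2 - sqrt(5)/2) + 2*(-1/2 + sqrt(5)/2)*conj(-sqrt(5)/2 - 1/2) + 2*(1/2 - sqrt(5)/2)*conj(1/2 + sqrt(5)/2) + 2*(-sqrt(5)/2 - 1/2)*conj(-1/2 + sqrt(5)/2) + 5*(0)*conj(0) + 5*(0)*conj(0)]
      = (1/20)[(4) + (4) + (-2) + (-2) + (-2) + (-2) + (0) + (0)] = 0/20 = 0
  <chi_3*chi_8, chi_8> = (1/20)[1*(2)*conj(2) + 1*(-2)*conj(2) + 2*(1/2 + sqrt(5)/2)*conj(-sqrt(5)/2 - 1/2) + 2*(-1/2 + sqrt(5)/2)*conj(-1/2 + sqrt(5)/2) + 2*(1/2 - sqrt(5)/2)*conj(-1/2 + sqrt(5)/2) + 2*(-sqrt(5)/2 - 1/2)*conj(-sqrt(5)/2 - 1/2) + 5*(0)*conj(0) + 5*(0)*conj(0)]
      = (1/20)[(4) + (-4) + (-3 - sqrt(5)) + (3 - sqrt(5)) + (-3 + sqrt(5)) + (sqrt(5) + 3) + (0) + (0)] = 0/20 = 0
Hence the multiplicities are chi_5: 1. Dimension check: dim(chi_3)*dim(chi_8) = 1*2 = 2 and sum (mult * dim) = 1*2 = 2.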